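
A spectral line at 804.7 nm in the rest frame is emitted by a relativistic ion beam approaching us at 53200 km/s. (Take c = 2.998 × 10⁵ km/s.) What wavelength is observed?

672.6 nm

β = v/c = 53200/299800 = 0.1775.
Relativistic Doppler for wavelength: λ' = λ₀ · √((1 − β)/(1 + β)).
λ' = 804.7 × √(0.8225/1.1775) = 804.7 × 0.83581 ≈ 672.6 nm.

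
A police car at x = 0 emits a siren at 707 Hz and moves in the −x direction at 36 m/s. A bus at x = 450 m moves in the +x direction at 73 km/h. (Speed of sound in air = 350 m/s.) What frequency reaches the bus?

604 Hz

73 km/h = 20.28 m/s.
The observer lies on the +x side, so the source is heading away from the observer and the observer is heading away from the source.
Both move, so f' = f · (v − v_o)/(v + v_s).
f' = 707 × (350 − 20.28)/(350 + 36) = 707 × 329.72/386 ≈ 604 Hz.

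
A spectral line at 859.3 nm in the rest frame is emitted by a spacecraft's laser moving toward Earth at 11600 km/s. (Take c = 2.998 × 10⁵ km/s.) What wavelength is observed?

826.7 nm

β = v/c = 11600/299800 = 0.0387.
Relativistic Doppler for wavelength: λ' = λ₀ · √((1 − β)/(1 + β)).
λ' = 859.3 × √(0.9613/1.0387) = 859.3 × 0.96203 ≈ 826.7 nm.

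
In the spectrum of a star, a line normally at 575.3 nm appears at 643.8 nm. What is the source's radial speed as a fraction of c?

0.112c

λ'/λ₀ = 1.1191 > 1 (redshift), so the source is receding.
λ'/λ₀ = √((1 + β)/(1 − β)) for a receding source ⇒ β = (r² − 1)/(r² + 1) with r = λ'/λ₀.
β = (1.2523 − 1)/(1.2523 + 1) ≈ 0.112.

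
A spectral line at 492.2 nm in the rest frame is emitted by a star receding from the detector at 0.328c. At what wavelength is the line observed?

Relativistic Doppler for wavelength: λ' = λ₀ · √((1 + β)/(1 − β)).
λ' = 492.2 × √(1.3280/0.6720) = 492.2 × 1.40577 ≈ 691.9 nm.

691.9 nm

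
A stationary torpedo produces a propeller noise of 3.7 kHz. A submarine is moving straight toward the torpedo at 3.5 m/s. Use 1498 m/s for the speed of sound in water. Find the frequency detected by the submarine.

3.71 kHz

Only the observer moves, toward the source, so f' = f · (v + v_o)/v.
f' = 3.7 × (1498 + 3.5)/1498 = 3.7 × 1501.5/1498 ≈ 3.71 kHz.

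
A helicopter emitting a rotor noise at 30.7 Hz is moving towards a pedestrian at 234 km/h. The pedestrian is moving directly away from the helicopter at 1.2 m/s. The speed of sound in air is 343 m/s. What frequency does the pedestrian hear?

234 km/h = 65 m/s.
Both move, so f' = f · (v − v_o)/(v − v_s).
f' = 30.7 × (343 − 1.2)/(343 − 65) = 30.7 × 341.8/278 ≈ 37.7 Hz.

37.7 Hz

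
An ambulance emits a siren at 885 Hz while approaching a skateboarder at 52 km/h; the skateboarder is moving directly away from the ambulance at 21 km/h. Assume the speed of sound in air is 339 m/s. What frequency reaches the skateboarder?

52 km/h = 14.44 m/s; 21 km/h = 5.833 m/s.
General Doppler shift: f' = f · (v − v_o)/(v − v_s).
f' = 885 × (339 − 5.833)/(339 − 14.44) = 885 × 333.17/324.56 ≈ 908 Hz.

908 Hz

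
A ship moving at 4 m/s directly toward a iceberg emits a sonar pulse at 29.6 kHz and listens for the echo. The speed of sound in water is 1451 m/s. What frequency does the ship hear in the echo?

The iceberg receives the sound from a moving source: f₁ = f₀ · v/(v − v_e) = 29.6 × 1451/1447 ≈ 29.7 kHz.
On the return leg the ship is a moving observer: f₂ = f₁ · (v + v_e)/v = 29.7 × 1455/1451 ≈ 29.8 kHz.

29.8 kHz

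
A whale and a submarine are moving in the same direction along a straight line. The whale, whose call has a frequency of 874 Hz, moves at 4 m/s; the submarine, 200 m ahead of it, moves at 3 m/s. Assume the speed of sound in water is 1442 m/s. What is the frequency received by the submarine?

875 Hz

The submarine is ahead, so the whale is moving toward it while the submarine is moving away from the whale.
With source approaching and observer receding, f' = f · (v − v_o)/(v − v_s).
f' = 874 × (1442 − 3)/(1442 − 4) = 874 × 1439/1438 ≈ 875 Hz.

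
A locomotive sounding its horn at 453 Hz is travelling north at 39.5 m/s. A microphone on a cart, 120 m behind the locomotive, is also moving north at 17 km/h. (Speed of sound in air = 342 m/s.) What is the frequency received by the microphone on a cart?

412 Hz

17 km/h = 4.722 m/s.
The microphone on a cart is behind, so the locomotive is moving away from it while the microphone on a cart is moving toward the locomotive.
Both move, so f' = f · (v + v_o)/(v + v_s).
f' = 453 × (342 + 4.722)/(342 + 39.5) = 453 × 346.72/381.5 ≈ 412 Hz.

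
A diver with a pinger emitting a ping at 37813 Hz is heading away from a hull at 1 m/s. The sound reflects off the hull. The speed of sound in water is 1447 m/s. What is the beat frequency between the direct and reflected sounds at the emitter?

The hull receives the sound from a moving source: f₁ = f₀ · v/(v + v_e) = 37813 × 1447/1448 ≈ 37786.9 Hz.
On the return leg the diver with a pinger is a moving observer: f₂ = f₁ · (v − v_e)/v = 37786.9 × 1446/1447 ≈ 37760.8 Hz.
Beat against the emitted tone: |f₂ − f₀| = 2v_e·f₀/(v + v_e) = 2 × 1 × 37813/1448 ≈ 52.2 Hz.

52.2 Hz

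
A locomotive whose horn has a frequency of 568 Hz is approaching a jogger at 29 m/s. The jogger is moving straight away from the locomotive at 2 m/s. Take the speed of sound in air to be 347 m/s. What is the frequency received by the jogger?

616 Hz

With source approaching and observer receding, f' = f · (v − v_o)/(v − v_s).
f' = 568 × (347 − 2)/(347 − 29) = 568 × 345/318 ≈ 616 Hz.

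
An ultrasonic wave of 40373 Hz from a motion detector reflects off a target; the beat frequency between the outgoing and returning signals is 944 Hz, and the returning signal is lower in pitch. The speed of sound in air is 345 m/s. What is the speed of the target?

Double Doppler shift off a moving reflector: f₂ = f₀ · (v + u)/(v − u) (u > 0 toward emitter).
Returning signal is lower, so f₂ = f₀ − Δf = 40373 − 944 = 39429 Hz.
Rearranging, u = v · (f₂ − f₀)/(f₂ + f₀) = 345 × -944/79802 ≈ -4.1 m/s.
So the target is moving at 4.1 m/s away from the emitter.

4.1 m/s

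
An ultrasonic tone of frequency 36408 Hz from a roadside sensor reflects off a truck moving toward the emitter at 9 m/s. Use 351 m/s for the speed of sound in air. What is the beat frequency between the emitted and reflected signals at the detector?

The truck first receives the wave as a moving observer: f₁ = f₀ · (v + u)/v = 36408 × (351 + 9)/351 ≈ 37342 Hz.
The reflection then acts as a moving source: f₂ = f₁ · v/(v − u) ≈ 38324 Hz.
Beat frequency: |f₂ − f₀| = 2u·f₀/(v − u) = 2 × 9 × 36408/342 ≈ 1916 Hz.

1916 Hz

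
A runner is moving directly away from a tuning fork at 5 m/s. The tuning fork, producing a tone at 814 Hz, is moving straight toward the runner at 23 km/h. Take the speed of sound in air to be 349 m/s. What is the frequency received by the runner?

23 km/h = 6.389 m/s.
With source approaching and observer receding, f' = f · (v − v_o)/(v − v_s).
f' = 814 × (349 − 5)/(349 − 6.389) = 814 × 344/342.61 ≈ 817 Hz.

817 Hz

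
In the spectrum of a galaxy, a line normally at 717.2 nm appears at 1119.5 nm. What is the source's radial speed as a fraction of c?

0.418c

λ'/λ₀ = 1.5609 > 1 (redshift), so the source is receding.
λ'/λ₀ = √((1 + β)/(1 − β)) for a receding source ⇒ β = (r² − 1)/(r² + 1) with r = λ'/λ₀.
β = (2.4365 − 1)/(2.4365 + 1) ≈ 0.418.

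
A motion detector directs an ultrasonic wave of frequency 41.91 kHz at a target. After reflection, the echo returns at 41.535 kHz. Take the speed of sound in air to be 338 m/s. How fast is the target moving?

1.52 m/s

Double Doppler shift off a moving reflector: f₂ = f₀ · (v + u)/(v − u) (u > 0 toward emitter).
Rearranging, u = v · (f₂ − f₀)/(f₂ + f₀) = 338 × -0.375/83.445 ≈ -1.52 m/s.
So the target is moving at 1.52 m/s away from the emitter.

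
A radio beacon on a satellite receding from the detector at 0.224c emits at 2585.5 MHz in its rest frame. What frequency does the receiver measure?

2058.7 MHz

Relativistic Doppler for frequency: f' = f₀ · √((1 − β)/(1 + β)).
f' = 2585.5 × √(0.7760/1.2240) = 2585.5 × 0.79623 ≈ 2058.7 MHz.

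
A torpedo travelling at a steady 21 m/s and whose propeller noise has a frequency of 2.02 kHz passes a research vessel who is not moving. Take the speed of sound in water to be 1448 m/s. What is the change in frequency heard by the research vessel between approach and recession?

0.0586 kHz

Approaching: f₁ = f · v/(v − v_s) = 2.02 × 1448/1427 ≈ 2.0497 kHz.
Receding: f₂ = f · v/(v + v_s) = 2.02 × 1448/1469 ≈ 1.9911 kHz.
Drop: f₁ − f₂ = 2f·v·v_s/(v² − v_s²) = 2 × 2.02 × 1448 × 21/(1448² − 21²) ≈ 0.0586 kHz.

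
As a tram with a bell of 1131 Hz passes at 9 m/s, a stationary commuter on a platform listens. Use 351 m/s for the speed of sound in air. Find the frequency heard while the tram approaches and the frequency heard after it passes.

Approaching: f₁ = f · v/(v − v_s) = 1131 × 351/342 ≈ 1161 Hz.
Receding: f₂ = f · v/(v + v_s) = 1131 × 351/360 ≈ 1103 Hz.

1161 Hz approaching; 1103 Hz receding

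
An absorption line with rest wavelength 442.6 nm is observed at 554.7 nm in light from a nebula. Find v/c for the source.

0.222c

λ'/λ₀ = 1.2533 > 1 (redshift), so the source is receding.
λ'/λ₀ = √((1 + β)/(1 − β)) for a receding source ⇒ β = (r² − 1)/(r² + 1) with r = λ'/λ₀.
β = (1.5707 − 1)/(1.5707 + 1) ≈ 0.222.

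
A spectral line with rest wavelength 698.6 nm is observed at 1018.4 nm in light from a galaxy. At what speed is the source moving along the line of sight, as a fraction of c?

λ'/λ₀ = 1.4578 > 1 (redshift), so the source is receding.
λ'/λ₀ = √((1 + β)/(1 − β)) for a receding source ⇒ β = (r² − 1)/(r² + 1) with r = λ'/λ₀.
β = (2.1251 − 1)/(2.1251 + 1) ≈ 0.360.

0.360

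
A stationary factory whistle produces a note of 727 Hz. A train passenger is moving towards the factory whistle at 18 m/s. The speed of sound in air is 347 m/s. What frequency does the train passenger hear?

Moving observer, stationary source: f' = f · (v + v_o)/v.
f' = 727 × (347 + 18)/347 = 727 × 365/347 ≈ 765 Hz.

765 Hz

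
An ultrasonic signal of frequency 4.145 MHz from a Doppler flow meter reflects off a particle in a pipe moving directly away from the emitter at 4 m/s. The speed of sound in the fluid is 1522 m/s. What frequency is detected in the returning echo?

At the particle in a pipe (a moving observer), f₁ = f₀ · (v − u)/v = 4.145 × 1518/1522 ≈ 4.134 MHz.
The reflection then acts as a moving source: f₂ = f₁ · v/(v + u) ≈ 4.123 MHz.
Equivalently f₂ = f₀ · (v − u)/(v + u).

4.123 MHz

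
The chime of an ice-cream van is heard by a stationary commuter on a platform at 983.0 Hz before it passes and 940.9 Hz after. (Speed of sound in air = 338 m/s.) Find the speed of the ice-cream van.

f₁/f₂ = (v + v_s)/(v − v_s), so v_s = v · (f₁ − f₂)/(f₁ + f₂).
v_s = 338 × (983.0 − 940.9)/(983.0 + 940.9) = 338 × 42.1/1923.9 ≈ 7.4 m/s.

7.4 m/s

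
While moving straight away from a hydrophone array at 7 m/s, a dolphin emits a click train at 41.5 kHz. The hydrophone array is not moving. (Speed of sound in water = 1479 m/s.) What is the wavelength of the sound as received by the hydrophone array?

With the source moving away from a stationary observer, f' = f · v/(v + v_s).
f' = 41.5 × 1479/(1479 + 7) ≈ 41.3 kHz.
λ' = v/f' = 1479/41304.5 ≈ 3.6 cm.

3.6 cm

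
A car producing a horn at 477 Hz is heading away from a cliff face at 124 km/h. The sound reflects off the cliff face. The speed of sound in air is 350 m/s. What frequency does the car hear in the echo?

392 Hz

124 km/h = 34.44 m/s.
The cliff face receives the sound from a moving source: f₁ = f₀ · v/(v + v_e) = 477 × 350/384.44 ≈ 434 Hz.
On the return leg the car is a moving observer: f₂ = f₁ · (v − v_e)/v = 434 × 315.56/350 ≈ 392 Hz.
Equivalently f₂ = f₀ · (v − v_e)/(v + v_e).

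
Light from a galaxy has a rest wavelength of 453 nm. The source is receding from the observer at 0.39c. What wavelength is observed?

Relativistic Doppler for wavelength: λ' = λ₀ · √((1 + β)/(1 − β)).
λ' = 453 × √(1.3900/0.6100) = 453 × 1.50953 ≈ 683.8 nm.

683.8 nm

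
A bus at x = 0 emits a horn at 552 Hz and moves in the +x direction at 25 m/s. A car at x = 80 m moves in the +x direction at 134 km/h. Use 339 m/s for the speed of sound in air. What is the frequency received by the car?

134 km/h = 37.22 m/s.
The observer lies on the +x side, so the source is heading toward the observer and the observer is heading away from the source.
With source approaching and observer receding, f' = f · (v − v_o)/(v − v_s).
f' = 552 × (339 − 37.22)/(339 − 25) = 552 × 301.78/314 ≈ 531 Hz.

531 Hz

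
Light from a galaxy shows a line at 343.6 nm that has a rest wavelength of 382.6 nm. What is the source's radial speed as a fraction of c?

0.107c

λ'/λ₀ = 0.8981 < 1 (blueshift), so the source is approaching.
λ'/λ₀ = √((1 − β)/(1 + β)) for an approaching source ⇒ β = (1 − r²)/(1 + r²) with r = λ'/λ₀.
β = (1 − 0.8065)/(1 + 0.8065) ≈ 0.107.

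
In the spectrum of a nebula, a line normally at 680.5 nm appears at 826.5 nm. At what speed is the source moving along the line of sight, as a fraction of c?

0.192

λ'/λ₀ = 1.2145 > 1 (redshift), so the source is receding.
λ'/λ₀ = √((1 + β)/(1 − β)) for a receding source ⇒ β = (r² − 1)/(r² + 1) with r = λ'/λ₀.
β = (1.4751 − 1)/(1.4751 + 1) ≈ 0.192.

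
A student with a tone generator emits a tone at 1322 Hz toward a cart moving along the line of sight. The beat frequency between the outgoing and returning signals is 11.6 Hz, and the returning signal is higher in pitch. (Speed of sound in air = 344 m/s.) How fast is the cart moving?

1.50 m/s

Double Doppler shift off a moving reflector: f₂ = f₀ · (v + u)/(v − u) (u > 0 toward emitter).
Returning signal is higher, so f₂ = f₀ + Δf = 1322 + 11.6 = 1333.6 Hz.
Rearranging, u = v · (f₂ − f₀)/(f₂ + f₀) = 344 × 11.6/2655.6 ≈ 1.50 m/s.
So the cart is moving at 1.50 m/s toward the emitter.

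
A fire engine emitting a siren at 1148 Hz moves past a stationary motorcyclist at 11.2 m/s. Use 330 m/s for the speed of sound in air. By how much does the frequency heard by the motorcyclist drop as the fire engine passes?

78.0 Hz

Approaching: f₁ = f · v/(v − v_s) = 1148 × 330/318.8 ≈ 1188.3 Hz.
Receding: f₂ = f · v/(v + v_s) = 1148 × 330/341.2 ≈ 1110.3 Hz.
Drop: f₁ − f₂ = 2f·v·v_s/(v² − v_s²) = 2 × 1148 × 330 × 11.2/(330² − 11.2²) ≈ 78.0 Hz.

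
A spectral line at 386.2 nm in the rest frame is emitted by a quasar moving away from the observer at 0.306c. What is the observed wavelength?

529.8 nm

Relativistic Doppler for wavelength: λ' = λ₀ · √((1 + β)/(1 − β)).
λ' = 386.2 × √(1.3060/0.6940) = 386.2 × 1.37180 ≈ 529.8 nm.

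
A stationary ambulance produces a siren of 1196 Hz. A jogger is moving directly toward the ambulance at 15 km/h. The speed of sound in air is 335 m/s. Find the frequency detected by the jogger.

1211 Hz

15 km/h = 4.167 m/s.
Only the observer moves, toward the source, so f' = f · (v + v_o)/v.
f' = 1196 × (335 + 4.167)/335 = 1196 × 339.17/335 ≈ 1211 Hz.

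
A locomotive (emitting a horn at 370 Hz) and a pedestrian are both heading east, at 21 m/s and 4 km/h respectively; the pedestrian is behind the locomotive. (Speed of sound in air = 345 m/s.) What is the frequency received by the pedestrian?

4 km/h = 1.111 m/s.
The pedestrian is behind, so the locomotive is moving away from it while the pedestrian is moving toward the locomotive.
Both move, so f' = f · (v + v_o)/(v + v_s).
f' = 370 × (345 + 1.111)/(345 + 21) = 370 × 346.11/366 ≈ 350 Hz.

350 Hz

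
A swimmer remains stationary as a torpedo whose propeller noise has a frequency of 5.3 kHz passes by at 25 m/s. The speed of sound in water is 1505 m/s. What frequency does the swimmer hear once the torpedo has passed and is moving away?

Receding: f₂ = f · v/(v + v_s) = 5.3 × 1505/1530 ≈ 5.21 kHz.

5.21 kHz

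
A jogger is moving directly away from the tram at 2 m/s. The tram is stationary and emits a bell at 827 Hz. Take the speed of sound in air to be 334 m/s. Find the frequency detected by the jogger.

822 Hz

Only the observer moves, away from the source, so f' = f · (v − v_o)/v.
f' = 827 × (334 − 2)/334 = 827 × 332/334 ≈ 822 Hz.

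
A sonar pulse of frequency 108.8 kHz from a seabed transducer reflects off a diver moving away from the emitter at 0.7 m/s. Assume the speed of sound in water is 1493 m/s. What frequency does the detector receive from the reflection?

The diver first receives the wave as a moving observer: f₁ = f₀ · (v − u)/v = 108.8 × (1493 − 0.7)/1493 ≈ 108.7 kHz.
The reflection then acts as a moving source: f₂ = f₁ · v/(v + u) ≈ 108.7 kHz.
Equivalently f₂ = f₀ · (v − u)/(v + u).

108.7 kHz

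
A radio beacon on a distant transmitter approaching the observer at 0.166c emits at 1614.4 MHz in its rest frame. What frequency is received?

Relativistic Doppler for frequency: f' = f₀ · √((1 + β)/(1 − β)).
f' = 1614.4 × √(1.1660/0.8340) = 1614.4 × 1.18240 ≈ 1908.9 MHz.

1908.9 MHz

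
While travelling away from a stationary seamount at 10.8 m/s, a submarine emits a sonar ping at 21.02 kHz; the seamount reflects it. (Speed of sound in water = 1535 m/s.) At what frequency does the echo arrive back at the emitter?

20.7 kHz

The seamount receives the sound from a moving source: f₁ = f₀ · v/(v + v_e) = 21.02 × 1535/1545.8 ≈ 20.9 kHz.
On the return leg the submarine is a moving observer: f₂ = f₁ · (v − v_e)/v = 20.9 × 1524.2/1535 ≈ 20.7 kHz.
Equivalently f₂ = f₀ · (v − v_e)/(v + v_e).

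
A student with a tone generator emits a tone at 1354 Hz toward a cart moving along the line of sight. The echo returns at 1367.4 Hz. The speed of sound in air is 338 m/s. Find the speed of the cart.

Double Doppler shift off a moving reflector: f₂ = f₀ · (v + u)/(v − u) (u > 0 toward emitter).
Rearranging, u = v · (f₂ − f₀)/(f₂ + f₀) = 338 × 13.4/2721.4 ≈ 1.66 m/s.
So the cart is moving at 1.66 m/s toward the emitter.

1.66 m/s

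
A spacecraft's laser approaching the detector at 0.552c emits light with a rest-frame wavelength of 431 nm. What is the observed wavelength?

231.6 nm

Relativistic Doppler for wavelength: λ' = λ₀ · √((1 − β)/(1 + β)).
λ' = 431 × √(0.4480/1.5520) = 431 × 0.53727 ≈ 231.6 nm.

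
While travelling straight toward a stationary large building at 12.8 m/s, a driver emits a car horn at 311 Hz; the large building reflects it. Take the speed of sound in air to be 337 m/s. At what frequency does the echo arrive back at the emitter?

336 Hz

The large building receives the sound from a moving source: f₁ = f₀ · v/(v − v_e) = 311 × 337/324.2 ≈ 323 Hz.
On the return leg the driver is a moving observer: f₂ = f₁ · (v + v_e)/v = 323 × 349.8/337 ≈ 336 Hz.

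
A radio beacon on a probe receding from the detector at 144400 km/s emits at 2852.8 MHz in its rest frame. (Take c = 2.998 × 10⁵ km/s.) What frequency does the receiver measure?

β = v/c = 144400/299800 = 0.4817.
Relativistic Doppler for frequency: f' = f₀ · √((1 − β)/(1 + β)).
f' = 2852.8 × √(0.5183/1.4817) = 2852.8 × 0.59147 ≈ 1687.4 MHz.

1687.4 MHz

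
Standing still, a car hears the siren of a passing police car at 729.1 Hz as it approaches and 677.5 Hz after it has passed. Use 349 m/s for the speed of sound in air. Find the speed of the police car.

f₁/f₂ = (v + v_s)/(v − v_s), so v_s = v · (f₁ − f₂)/(f₁ + f₂).
v_s = 349 × (729.1 − 677.5)/(729.1 + 677.5) = 349 × 51.6/1406.6 ≈ 12.8 m/s.

12.8 m/s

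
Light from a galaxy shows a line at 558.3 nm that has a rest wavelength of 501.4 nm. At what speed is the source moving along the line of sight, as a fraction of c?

0.107

λ'/λ₀ = 1.1135 > 1 (redshift), so the source is receding.
λ'/λ₀ = √((1 + β)/(1 − β)) for a receding source ⇒ β = (r² − 1)/(r² + 1) with r = λ'/λ₀.
β = (1.2398 − 1)/(1.2398 + 1) ≈ 0.107.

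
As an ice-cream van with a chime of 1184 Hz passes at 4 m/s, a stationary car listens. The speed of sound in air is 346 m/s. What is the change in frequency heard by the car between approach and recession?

27.4 Hz

Approaching: f₁ = f · v/(v − v_s) = 1184 × 346/342 ≈ 1197.8 Hz.
Receding: f₂ = f · v/(v + v_s) = 1184 × 346/350 ≈ 1170.5 Hz.
Drop: f₁ − f₂ = 2f·v·v_s/(v² − v_s²) = 2 × 1184 × 346 × 4/(346² − 4²) ≈ 27.4 Hz.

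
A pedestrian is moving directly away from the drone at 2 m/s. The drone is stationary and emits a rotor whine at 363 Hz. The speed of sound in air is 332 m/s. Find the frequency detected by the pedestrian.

Only the observer moves, away from the source, so f' = f · (v − v_o)/v.
f' = 363 × (332 − 2)/332 = 363 × 330/332 ≈ 361 Hz.

361 Hz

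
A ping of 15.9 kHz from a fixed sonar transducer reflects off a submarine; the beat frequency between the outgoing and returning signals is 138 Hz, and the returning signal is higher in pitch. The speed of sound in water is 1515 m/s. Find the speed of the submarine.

Double Doppler shift off a moving reflector: f₂ = f₀ · (v + u)/(v − u) (u > 0 toward emitter).
Returning signal is higher, so f₂ = f₀ + Δf = 15900 + 138 = 16038 Hz.
Rearranging, u = v · (f₂ − f₀)/(f₂ + f₀) = 1515 × 138/31938 ≈ 6.5 m/s.
So the submarine is moving at 6.5 m/s toward the emitter.

6.5 m/s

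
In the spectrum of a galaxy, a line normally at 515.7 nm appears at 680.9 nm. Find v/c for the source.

0.271

λ'/λ₀ = 1.3203 > 1 (redshift), so the source is receding.
λ'/λ₀ = √((1 + β)/(1 − β)) for a receding source ⇒ β = (r² − 1)/(r² + 1) with r = λ'/λ₀.
β = (1.7433 − 1)/(1.7433 + 1) ≈ 0.271.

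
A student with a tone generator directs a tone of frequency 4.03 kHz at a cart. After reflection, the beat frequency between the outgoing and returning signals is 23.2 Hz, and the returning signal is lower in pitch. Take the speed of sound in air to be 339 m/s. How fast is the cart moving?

0.98 m/s

Double Doppler shift off a moving reflector: f₂ = f₀ · (v + u)/(v − u) (u > 0 toward emitter).
Returning signal is lower, so f₂ = f₀ − Δf = 4030 − 23.2 = 4006.8 Hz.
Rearranging, u = v · (f₂ − f₀)/(f₂ + f₀) = 339 × -23.2/8036.8 ≈ -0.98 m/s.
So the cart is moving at 0.98 m/s away from the emitter.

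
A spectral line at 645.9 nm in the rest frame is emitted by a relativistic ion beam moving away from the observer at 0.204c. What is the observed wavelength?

Relativistic Doppler for wavelength: λ' = λ₀ · √((1 + β)/(1 − β)).
λ' = 645.9 × √(1.2040/0.7960) = 645.9 × 1.22986 ≈ 794.4 nm.

794.4 nm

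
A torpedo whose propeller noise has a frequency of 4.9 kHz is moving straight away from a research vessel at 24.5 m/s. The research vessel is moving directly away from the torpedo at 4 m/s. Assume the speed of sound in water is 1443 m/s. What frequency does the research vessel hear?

4.80 kHz

Both move, so f' = f · (v − v_o)/(v + v_s).
f' = 4.9 × (1443 − 4)/(1443 + 24.5) = 4.9 × 1439/1467.5 ≈ 4.80 kHz.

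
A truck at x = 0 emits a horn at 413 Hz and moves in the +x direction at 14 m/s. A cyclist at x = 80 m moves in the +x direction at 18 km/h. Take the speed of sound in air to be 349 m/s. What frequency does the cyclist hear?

18 km/h = 5 m/s.
The observer lies on the +x side, so the source is heading toward the observer and the observer is heading away from the source.
General Doppler shift: f' = f · (v − v_o)/(v − v_s).
f' = 413 × (349 − 5)/(349 − 14) = 413 × 344/335 ≈ 424 Hz.

424 Hz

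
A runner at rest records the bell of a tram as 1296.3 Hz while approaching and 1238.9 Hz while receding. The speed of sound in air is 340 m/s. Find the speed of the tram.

7.7 m/s

f₁/f₂ = (v + v_s)/(v − v_s), so v_s = v · (f₁ − f₂)/(f₁ + f₂).
v_s = 340 × (1296.3 − 1238.9)/(1296.3 + 1238.9) = 340 × 57.4/2535.2 ≈ 7.7 m/s.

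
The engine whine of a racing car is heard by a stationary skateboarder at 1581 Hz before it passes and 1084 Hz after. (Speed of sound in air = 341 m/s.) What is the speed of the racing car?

f₁/f₂ = (v + v_s)/(v − v_s), so v_s = v · (f₁ − f₂)/(f₁ + f₂).
v_s = 341 × (1581 − 1084)/(1581 + 1084) = 341 × 497/2665 ≈ 64 m/s.

64 m/s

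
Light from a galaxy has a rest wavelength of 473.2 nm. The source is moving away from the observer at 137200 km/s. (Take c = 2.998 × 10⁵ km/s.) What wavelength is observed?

775.8 nm

β = v/c = 137200/299800 = 0.4576.
Relativistic Doppler for wavelength: λ' = λ₀ · √((1 + β)/(1 − β)).
λ' = 473.2 × √(1.4576/0.5424) = 473.2 × 1.63938 ≈ 775.8 nm.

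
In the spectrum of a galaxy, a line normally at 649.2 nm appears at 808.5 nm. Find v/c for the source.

λ'/λ₀ = 1.2454 > 1 (redshift), so the source is receding.
λ'/λ₀ = √((1 + β)/(1 − β)) for a receding source ⇒ β = (r² − 1)/(r² + 1) with r = λ'/λ₀.
β = (1.5510 − 1)/(1.5510 + 1) ≈ 0.216.

0.216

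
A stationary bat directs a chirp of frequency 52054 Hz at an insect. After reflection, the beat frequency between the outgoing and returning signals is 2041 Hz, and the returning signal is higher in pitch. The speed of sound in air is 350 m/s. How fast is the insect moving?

Double Doppler shift off a moving reflector: f₂ = f₀ · (v + u)/(v − u) (u > 0 toward emitter).
Returning signal is higher, so f₂ = f₀ + Δf = 52054 + 2041 = 54095 Hz.
Rearranging, u = v · (f₂ − f₀)/(f₂ + f₀) = 350 × 2041/106149 ≈ 6.7 m/s.
So the insect is moving at 6.7 m/s toward the emitter.

6.7 m/s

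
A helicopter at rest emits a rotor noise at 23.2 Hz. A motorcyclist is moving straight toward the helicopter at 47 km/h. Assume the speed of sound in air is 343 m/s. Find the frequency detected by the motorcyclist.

47 km/h = 13.06 m/s.
Only the observer moves, toward the source, so f' = f · (v + v_o)/v.
f' = 23.2 × (343 + 13.06)/343 = 23.2 × 356.06/343 ≈ 24.1 Hz.

24.1 Hz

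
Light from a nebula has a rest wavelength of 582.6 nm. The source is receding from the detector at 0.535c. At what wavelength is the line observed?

1058.5 nm

Relativistic Doppler for wavelength: λ' = λ₀ · √((1 + β)/(1 − β)).
λ' = 582.6 × √(1.5350/0.4650) = 582.6 × 1.81689 ≈ 1058.5 nm.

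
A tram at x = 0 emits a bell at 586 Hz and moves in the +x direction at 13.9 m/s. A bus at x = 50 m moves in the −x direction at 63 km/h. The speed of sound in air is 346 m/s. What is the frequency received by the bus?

641 Hz

63 km/h = 17.5 m/s.
The observer lies on the +x side, so the source is heading toward the observer and the observer is heading toward the source.
General Doppler shift: f' = f · (v + v_o)/(v − v_s).
f' = 586 × (346 + 17.5)/(346 − 13.9) = 586 × 363.5/332.1 ≈ 641 Hz.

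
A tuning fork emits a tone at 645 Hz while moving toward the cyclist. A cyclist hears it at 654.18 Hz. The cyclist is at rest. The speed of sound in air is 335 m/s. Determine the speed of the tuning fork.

4.7 m/s

f' = f · v/(v − v_s) ⇒ v_s = v · |1 − f/f'|.
v_s = 335 × |1 − 645/654.18| = 335 × 0.01403 ≈ 4.7 m/s.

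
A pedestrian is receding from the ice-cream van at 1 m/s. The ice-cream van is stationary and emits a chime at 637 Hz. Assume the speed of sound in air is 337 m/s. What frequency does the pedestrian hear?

Moving observer, stationary source: f' = f · (v − v_o)/v.
f' = 637 × (337 − 1)/337 = 637 × 336/337 ≈ 635 Hz.

635 Hz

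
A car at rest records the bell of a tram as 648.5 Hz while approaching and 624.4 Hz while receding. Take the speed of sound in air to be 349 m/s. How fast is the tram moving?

f₁/f₂ = (v + v_s)/(v − v_s), so v_s = v · (f₁ − f₂)/(f₁ + f₂).
v_s = 349 × (648.5 − 624.4)/(648.5 + 624.4) = 349 × 24.1/1272.9 ≈ 6.6 m/s.

6.6 m/s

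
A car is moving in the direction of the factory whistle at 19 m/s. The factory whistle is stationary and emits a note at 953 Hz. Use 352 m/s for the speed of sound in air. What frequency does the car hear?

Only the observer moves, toward the source, so f' = f · (v + v_o)/v.
f' = 953 × (352 + 19)/352 = 953 × 371/352 ≈ 1004 Hz.

1004 Hz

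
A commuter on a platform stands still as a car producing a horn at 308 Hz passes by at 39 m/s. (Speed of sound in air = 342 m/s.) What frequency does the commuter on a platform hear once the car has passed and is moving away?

Receding: f₂ = f · v/(v + v_s) = 308 × 342/381 ≈ 276 Hz.

276 Hz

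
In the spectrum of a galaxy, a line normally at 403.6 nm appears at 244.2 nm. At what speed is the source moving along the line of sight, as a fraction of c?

0.464c

λ'/λ₀ = 0.6051 < 1 (blueshift), so the source is approaching.
λ'/λ₀ = √((1 − β)/(1 + β)) for an approaching source ⇒ β = (1 − r²)/(1 + r²) with r = λ'/λ₀.
β = (1 − 0.3661)/(1 + 0.3661) ≈ 0.464.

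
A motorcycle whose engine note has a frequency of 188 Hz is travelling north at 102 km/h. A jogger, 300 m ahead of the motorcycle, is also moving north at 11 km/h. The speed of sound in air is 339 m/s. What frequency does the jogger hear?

102 km/h = 28.33 m/s; 11 km/h = 3.056 m/s.
The jogger is ahead, so the motorcycle is moving toward it while the jogger is moving away from the motorcycle.
General Doppler shift: f' = f · (v − v_o)/(v − v_s).
f' = 188 × (339 − 3.056)/(339 − 28.33) = 188 × 335.94/310.67 ≈ 203 Hz.

203 Hz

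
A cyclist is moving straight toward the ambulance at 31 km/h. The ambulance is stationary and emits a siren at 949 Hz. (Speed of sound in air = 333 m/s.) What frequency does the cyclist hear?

974 Hz

31 km/h = 8.611 m/s.
Only the observer moves, toward the source, so f' = f · (v + v_o)/v.
f' = 949 × (333 + 8.611)/333 = 949 × 341.61/333 ≈ 974 Hz.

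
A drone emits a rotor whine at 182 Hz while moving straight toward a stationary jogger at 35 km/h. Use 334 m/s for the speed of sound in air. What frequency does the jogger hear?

35 km/h = 9.722 m/s.
Moving source, stationary observer: f' = f · v/(v − v_s) since the source is approaching.
f' = 182 × 334/(334 − 9.722) = 182 × 334/324.3 ≈ 187 Hz.

187 Hz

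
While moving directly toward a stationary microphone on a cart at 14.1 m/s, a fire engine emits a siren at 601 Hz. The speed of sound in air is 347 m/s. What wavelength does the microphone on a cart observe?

55.4 cm

Moving source, stationary observer: f' = f · v/(v − v_s) since the source is approaching.
f' = 601 × 347/(347 − 14.1) ≈ 626 Hz.
λ' = v/f' = 347/626.455 ≈ 55.4 cm.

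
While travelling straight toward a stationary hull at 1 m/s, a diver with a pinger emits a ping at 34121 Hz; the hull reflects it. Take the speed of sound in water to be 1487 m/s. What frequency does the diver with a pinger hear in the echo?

The hull receives the sound from a moving source: f₁ = f₀ · v/(v − v_e) = 34121 × 1487/1486 ≈ 34144 Hz.
On the return leg the diver with a pinger is a moving observer: f₂ = f₁ · (v + v_e)/v = 34144 × 1488/1487 ≈ 34167 Hz.
Equivalently f₂ = f₀ · (v + v_e)/(v − v_e).

34167 Hz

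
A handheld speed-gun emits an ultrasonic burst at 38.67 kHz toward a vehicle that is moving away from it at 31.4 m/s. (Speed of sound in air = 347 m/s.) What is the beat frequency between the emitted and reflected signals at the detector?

6418 Hz

At the vehicle (a moving observer), f₁ = f₀ · (v − u)/v = 38.67 × 315.6/347 ≈ 35.17 kHz.
The reflection then acts as a moving source: f₂ = f₁ · v/(v + u) ≈ 32.25 kHz.
Beat frequency (with f₀ = 38670 Hz): |f₂ − f₀| = 2u·f₀/(v + u) = 2 × 31.4 × 38670/378.4 ≈ 6418 Hz.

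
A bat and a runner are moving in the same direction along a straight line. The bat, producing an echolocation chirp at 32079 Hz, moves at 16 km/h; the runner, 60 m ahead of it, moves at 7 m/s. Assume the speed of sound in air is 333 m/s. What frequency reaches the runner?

16 km/h = 4.444 m/s.
The runner is ahead, so the bat is moving toward it while the runner is moving away from the bat.
Both move, so f' = f · (v − v_o)/(v − v_s).
f' = 32079 × (333 − 7)/(333 − 4.444) = 32079 × 326/328.56 ≈ 31829 Hz.

31829 Hz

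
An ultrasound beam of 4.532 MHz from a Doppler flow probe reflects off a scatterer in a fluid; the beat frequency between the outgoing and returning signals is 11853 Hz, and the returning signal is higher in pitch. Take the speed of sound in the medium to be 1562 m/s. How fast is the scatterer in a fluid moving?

2.04 m/s

Double Doppler shift off a moving reflector: f₂ = f₀ · (v + u)/(v − u) (u > 0 toward emitter).
Returning signal is higher, so f₂ = f₀ + Δf = 4532000 + 11853 = 4543853 Hz.
Rearranging, u = v · (f₂ − f₀)/(f₂ + f₀) = 1562 × 11853/9075853 ≈ 2.04 m/s.
So the scatterer in a fluid is moving at 2.04 m/s toward the emitter.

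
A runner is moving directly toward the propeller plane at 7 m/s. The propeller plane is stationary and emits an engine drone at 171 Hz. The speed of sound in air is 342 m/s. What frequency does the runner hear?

174 Hz

Moving observer, stationary source: f' = f · (v + v_o)/v.
f' = 171 × (342 + 7)/342 = 171 × 349/342 ≈ 174 Hz.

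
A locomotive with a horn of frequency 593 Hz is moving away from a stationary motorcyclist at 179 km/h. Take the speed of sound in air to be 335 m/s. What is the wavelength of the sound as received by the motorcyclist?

179 km/h = 49.72 m/s.
Only the source moves, away from the listener, so f' = f · v/(v + v_s).
f' = 593 × 335/(335 + 49.72) ≈ 516 Hz.
λ' = v/f' = 335/516.36 ≈ 64.9 cm.

64.9 cm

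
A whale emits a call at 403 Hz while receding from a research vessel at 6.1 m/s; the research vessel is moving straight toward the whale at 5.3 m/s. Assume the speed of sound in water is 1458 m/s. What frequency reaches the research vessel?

Both move, so f' = f · (v + v_o)/(v + v_s).
f' = 403 × (1458 + 5.3)/(1458 + 6.1) = 403 × 1463.3/1464.1 ≈ 403 Hz.

403 Hz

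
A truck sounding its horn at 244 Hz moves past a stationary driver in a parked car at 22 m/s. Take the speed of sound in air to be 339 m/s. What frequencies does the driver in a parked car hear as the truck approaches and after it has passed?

Approaching: f₁ = f · v/(v − v_s) = 244 × 339/317 ≈ 261 Hz.
Receding: f₂ = f · v/(v + v_s) = 244 × 339/361 ≈ 229 Hz.

261 Hz approaching; 229 Hz receding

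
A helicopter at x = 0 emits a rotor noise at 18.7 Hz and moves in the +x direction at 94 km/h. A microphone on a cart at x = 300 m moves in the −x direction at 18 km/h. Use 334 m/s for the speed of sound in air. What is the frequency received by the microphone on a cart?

94 km/h = 26.11 m/s; 18 km/h = 5 m/s.
The observer lies on the +x side, so the source is heading toward the observer and the observer is heading toward the source.
With source approaching and observer approaching, f' = f · (v + v_o)/(v − v_s).
f' = 18.7 × (334 + 5)/(334 − 26.11) = 18.7 × 339/307.89 ≈ 20.6 Hz.

20.6 Hz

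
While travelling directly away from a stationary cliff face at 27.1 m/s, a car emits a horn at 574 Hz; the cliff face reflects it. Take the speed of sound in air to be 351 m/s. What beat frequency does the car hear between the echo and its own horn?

The cliff face receives the sound from a moving source: f₁ = f₀ · v/(v + v_e) = 574 × 351/378.1 ≈ 532.9 Hz.
On the return leg the car is a moving observer: f₂ = f₁ · (v − v_e)/v = 532.9 × 323.9/351 ≈ 491.7 Hz.
Equivalently f₂ = f₀ · (v − v_e)/(v + v_e).
Beat against the emitted tone: |f₂ − f₀| = 2v_e·f₀/(v + v_e) = 2 × 27.1 × 574/378.1 ≈ 82 Hz.

82 Hz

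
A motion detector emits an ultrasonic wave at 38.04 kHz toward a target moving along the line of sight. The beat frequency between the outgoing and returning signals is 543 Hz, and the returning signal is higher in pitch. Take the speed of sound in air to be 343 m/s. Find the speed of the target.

2.43 m/s

Double Doppler shift off a moving reflector: f₂ = f₀ · (v + u)/(v − u) (u > 0 toward emitter).
Returning signal is higher, so f₂ = f₀ + Δf = 38040 + 543 = 38583 Hz.
Rearranging, u = v · (f₂ − f₀)/(f₂ + f₀) = 343 × 543/76623 ≈ 2.43 m/s.
So the target is moving at 2.43 m/s toward the emitter.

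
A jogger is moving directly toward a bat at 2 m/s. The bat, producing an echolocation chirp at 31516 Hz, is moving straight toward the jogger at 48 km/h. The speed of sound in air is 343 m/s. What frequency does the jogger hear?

32982 Hz

48 km/h = 13.33 m/s.
General Doppler shift: f' = f · (v + v_o)/(v − v_s).
f' = 31516 × (343 + 2)/(343 − 13.33) = 31516 × 345/329.67 ≈ 32982 Hz.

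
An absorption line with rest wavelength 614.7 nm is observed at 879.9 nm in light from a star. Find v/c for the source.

0.344c

λ'/λ₀ = 1.4314 > 1 (redshift), so the source is receding.
λ'/λ₀ = √((1 + β)/(1 − β)) for a receding source ⇒ β = (r² − 1)/(r² + 1) with r = λ'/λ₀.
β = (2.0490 − 1)/(2.0490 + 1) ≈ 0.344.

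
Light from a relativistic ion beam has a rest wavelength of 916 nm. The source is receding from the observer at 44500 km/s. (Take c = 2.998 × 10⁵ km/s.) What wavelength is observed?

1063.7 nm

β = v/c = 44500/299800 = 0.1484.
Relativistic Doppler for wavelength: λ' = λ₀ · √((1 + β)/(1 − β)).
λ' = 916 × √(1.1484/0.8516) = 916 × 1.16130 ≈ 1063.7 nm.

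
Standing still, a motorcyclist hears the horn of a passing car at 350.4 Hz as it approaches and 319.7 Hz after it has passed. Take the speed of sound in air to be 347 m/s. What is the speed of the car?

15.9 m/s

f₁/f₂ = (v + v_s)/(v − v_s), so v_s = v · (f₁ − f₂)/(f₁ + f₂).
v_s = 347 × (350.4 − 319.7)/(350.4 + 319.7) = 347 × 30.7/670.1 ≈ 15.9 m/s.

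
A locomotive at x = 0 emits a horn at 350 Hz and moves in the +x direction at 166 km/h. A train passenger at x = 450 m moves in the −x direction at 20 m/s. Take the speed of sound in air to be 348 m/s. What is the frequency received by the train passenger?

166 km/h = 46.11 m/s.
The observer lies on the +x side, so the source is heading toward the observer and the observer is heading toward the source.
With source approaching and observer approaching, f' = f · (v + v_o)/(v − v_s).
f' = 350 × (348 + 20)/(348 − 46.11) = 350 × 368/301.89 ≈ 427 Hz.

427 Hz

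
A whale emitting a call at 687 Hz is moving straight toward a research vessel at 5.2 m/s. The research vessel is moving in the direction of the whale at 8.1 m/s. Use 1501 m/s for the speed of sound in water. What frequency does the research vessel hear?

Both move, so f' = f · (v + v_o)/(v − v_s).
f' = 687 × (1501 + 8.1)/(1501 − 5.2) = 687 × 1509.1/1495.8 ≈ 693 Hz.

693 Hz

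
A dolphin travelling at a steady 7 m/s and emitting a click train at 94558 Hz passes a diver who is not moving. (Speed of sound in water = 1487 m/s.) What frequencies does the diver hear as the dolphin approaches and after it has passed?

Approaching: f₁ = f · v/(v − v_s) = 94558 × 1487/1480 ≈ 95005 Hz.
Receding: f₂ = f · v/(v + v_s) = 94558 × 1487/1494 ≈ 94115 Hz.

95005 Hz approaching; 94115 Hz receding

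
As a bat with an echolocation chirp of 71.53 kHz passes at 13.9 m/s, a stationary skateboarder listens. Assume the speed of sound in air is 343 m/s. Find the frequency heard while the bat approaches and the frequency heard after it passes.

74.6 kHz approaching; 68.7 kHz receding

Approaching: f₁ = f · v/(v − v_s) = 71.53 × 343/329.1 ≈ 74.6 kHz.
Receding: f₂ = f · v/(v + v_s) = 71.53 × 343/356.9 ≈ 68.7 kHz.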